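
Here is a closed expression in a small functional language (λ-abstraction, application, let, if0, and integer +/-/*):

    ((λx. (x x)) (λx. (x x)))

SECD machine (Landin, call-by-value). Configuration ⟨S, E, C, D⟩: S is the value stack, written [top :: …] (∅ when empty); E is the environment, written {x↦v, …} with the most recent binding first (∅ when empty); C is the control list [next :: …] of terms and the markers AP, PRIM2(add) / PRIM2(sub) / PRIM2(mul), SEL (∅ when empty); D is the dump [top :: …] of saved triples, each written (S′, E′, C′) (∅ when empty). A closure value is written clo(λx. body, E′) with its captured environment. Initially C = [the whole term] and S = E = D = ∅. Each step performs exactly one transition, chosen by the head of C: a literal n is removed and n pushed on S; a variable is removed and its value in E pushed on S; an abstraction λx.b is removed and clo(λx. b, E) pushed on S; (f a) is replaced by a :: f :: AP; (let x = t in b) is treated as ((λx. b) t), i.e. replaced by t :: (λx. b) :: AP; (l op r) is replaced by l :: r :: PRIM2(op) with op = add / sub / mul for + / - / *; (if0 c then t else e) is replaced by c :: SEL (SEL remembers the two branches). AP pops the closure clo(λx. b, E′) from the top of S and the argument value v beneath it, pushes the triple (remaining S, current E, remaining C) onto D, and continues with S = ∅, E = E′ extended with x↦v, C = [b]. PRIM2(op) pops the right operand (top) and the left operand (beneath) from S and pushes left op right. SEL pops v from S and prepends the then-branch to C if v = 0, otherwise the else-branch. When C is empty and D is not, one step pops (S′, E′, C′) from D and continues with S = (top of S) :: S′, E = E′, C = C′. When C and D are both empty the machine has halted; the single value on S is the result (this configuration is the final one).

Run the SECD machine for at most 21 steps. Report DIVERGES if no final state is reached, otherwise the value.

t=0: [S=∅ | E=∅ | C=[((λx. (x x)) (λx. (x x)))] | D=∅]
t=1: [S=∅ | E=∅ | C=[(λx. (x x)) :: (λx. (x x)) :: AP] | D=∅]
t=2: [S=[clo(λx. (x x), ∅)] | E=∅ | C=[(λx. (x x)) :: AP] | D=∅]
t=3: [S=[clo(λx. (x x), ∅) :: clo(λx. (x x), ∅)] | E=∅ | C=[AP] | D=∅]
t=4: [S=∅ | E={x↦clo(λx. (x x), ∅)} | C=[(x x)] | D=[(∅, ∅, ∅)]]
t=5: [S=∅ | E={x↦clo(λx. (x x), ∅)} | C=[x :: x :: AP] | D=[(∅, ∅, ∅)]]
t=6: [S=[clo(λx. (x x), ∅)] | E={x↦clo(λx. (x x), ∅)} | C=[x :: AP] | D=[(∅, ∅, ∅)]]
t=7: [S=[clo(λx. (x x), ∅) :: clo(λx. (x x), ∅)] | E={x↦clo(λx. (x x), ∅)} | C=[AP] | D=[(∅, ∅, ∅)]]
t=8: [S=∅ | E={x↦clo(λx. (x x), ∅)} | C=[(x x)] | D=[(∅, {x↦clo(λx. (x x), ∅)}, ∅) :: (∅, ∅, ∅)]]
t=9: [S=∅ | E={x↦clo(λx. (x x), ∅)} | C=[x :: x :: AP] | D=[(∅, {x↦clo(λx. (x x), ∅)}, ∅) :: (∅, ∅, ∅)]]
t=10: [S=[clo(λx. (x x), ∅)] | E={x↦clo(λx. (x x), ∅)} | C=[x :: AP] | D=[(∅, {x↦clo(λx. (x x), ∅)}, ∅) :: (∅, ∅, ∅)]]
t=11: [S=[clo(λx. (x x), ∅) :: clo(λx. (x x), ∅)] | E={x↦clo(λx. (x x), ∅)} | C=[AP] | D=[(∅, {x↦clo(λx. (x x), ∅)}, ∅) :: (∅, ∅, ∅)]]
t=12: [S=∅ | E={x↦clo(λx. (x x), ∅)} | C=[(x x)] | D=[(∅, {x↦clo(λx. (x x), ∅)}, ∅) :: (∅, {x↦clo(λx. (x x), ∅)}, ∅) :: (∅, ∅, ∅)]]
t=13: [S=∅ | E={x↦clo(λx. (x x), ∅)} | C=[x :: x :: AP] | D=[(∅, {x↦clo(λx. (x x), ∅)}, ∅) :: (∅, {x↦clo(λx. (x x), ∅)}, ∅) :: (∅, ∅, ∅)]]
t=14: [S=[clo(λx. (x x), ∅)] | E={x↦clo(λx. (x x), ∅)} | C=[x :: AP] | D=[(∅, {x↦clo(λx. (x x), ∅)}, ∅) :: (∅, {x↦clo(λx. (x x), ∅)}, ∅) :: (∅, ∅, ∅)]]
t=15: [S=[clo(λx. (x x), ∅) :: clo(λx. (x x), ∅)] | E={x↦clo(λx. (x x), ∅)} | C=[AP] | D=[(∅, {x↦clo(λx. (x x), ∅)}, ∅) :: (∅, {x↦clo(λx. (x x), ∅)}, ∅) :: (∅, ∅, ∅)]]
t=16: [S=∅ | E={x↦clo(λx. (x x), ∅)} | C=[(x x)] | D=[(∅, {x↦clo(λx. (x x), ∅)}, ∅) :: (∅, {x↦clo(λx. (x x), ∅)}, ∅) :: (∅, {x↦clo(λx. (x x), ∅)}, ∅) :: (∅, ∅, ∅)]]
t=17: [S=∅ | E={x↦clo(λx. (x x), ∅)} | C=[x :: x :: AP] | D=[(∅, {x↦clo(λx. (x x), ∅)}, ∅) :: (∅, {x↦clo(λx. (x x), ∅)}, ∅) :: (∅, {x↦clo(λx. (x x), ∅)}, ∅) :: (∅, ∅, ∅)]]
t=18: [S=[clo(λx. (x x), ∅)] | E={x↦clo(λx. (x x), ∅)} | C=[x :: AP] | D=[(∅, {x↦clo(λx. (x x), ∅)}, ∅) :: (∅, {x↦clo(λx. (x x), ∅)}, ∅) :: (∅, {x↦clo(λx. (x x), ∅)}, ∅) :: (∅, ∅, ∅)]]
t=19: [S=[clo(λx. (x x), ∅) :: clo(λx. (x x), ∅)] | E={x↦clo(λx. (x x), ∅)} | C=[AP] | D=[(∅, {x↦clo(λx. (x x), ∅)}, ∅) :: (∅, {x↦clo(λx. (x x), ∅)}, ∅) :: (∅, {x↦clo(λx. (x x), ∅)}, ∅) :: (∅, ∅, ∅)]]
t=20: [S=∅ | E={x↦clo(λx. (x x), ∅)} | C=[(x x)] | D=[(∅, {x↦clo(λx. (x x), ∅)}, ∅) :: (∅, {x↦clo(λx. (x x), ∅)}, ∅) :: (∅, {x↦clo(λx. (x x), ∅)}, ∅) :: (∅, {x↦clo(λx. (x x), ∅)}, ∅) :: (∅, ∅, ∅)]]
t=21: [S=∅ | E={x↦clo(λx. (x x), ∅)} | C=[x :: x :: AP] | D=[(∅, {x↦clo(λx. (x x), ∅)}, ∅) :: (∅, {x↦clo(λx. (x x), ∅)}, ∅) :: (∅, {x↦clo(λx. (x x), ∅)}, ∅) :: (∅, {x↦clo(λx. (x x), ∅)}, ∅) :: (∅, ∅, ∅)]]
→ 21 transitions taken and the configuration is still not final: no result within 21 steps

Answer: DIVERGES (no final state within 21 steps)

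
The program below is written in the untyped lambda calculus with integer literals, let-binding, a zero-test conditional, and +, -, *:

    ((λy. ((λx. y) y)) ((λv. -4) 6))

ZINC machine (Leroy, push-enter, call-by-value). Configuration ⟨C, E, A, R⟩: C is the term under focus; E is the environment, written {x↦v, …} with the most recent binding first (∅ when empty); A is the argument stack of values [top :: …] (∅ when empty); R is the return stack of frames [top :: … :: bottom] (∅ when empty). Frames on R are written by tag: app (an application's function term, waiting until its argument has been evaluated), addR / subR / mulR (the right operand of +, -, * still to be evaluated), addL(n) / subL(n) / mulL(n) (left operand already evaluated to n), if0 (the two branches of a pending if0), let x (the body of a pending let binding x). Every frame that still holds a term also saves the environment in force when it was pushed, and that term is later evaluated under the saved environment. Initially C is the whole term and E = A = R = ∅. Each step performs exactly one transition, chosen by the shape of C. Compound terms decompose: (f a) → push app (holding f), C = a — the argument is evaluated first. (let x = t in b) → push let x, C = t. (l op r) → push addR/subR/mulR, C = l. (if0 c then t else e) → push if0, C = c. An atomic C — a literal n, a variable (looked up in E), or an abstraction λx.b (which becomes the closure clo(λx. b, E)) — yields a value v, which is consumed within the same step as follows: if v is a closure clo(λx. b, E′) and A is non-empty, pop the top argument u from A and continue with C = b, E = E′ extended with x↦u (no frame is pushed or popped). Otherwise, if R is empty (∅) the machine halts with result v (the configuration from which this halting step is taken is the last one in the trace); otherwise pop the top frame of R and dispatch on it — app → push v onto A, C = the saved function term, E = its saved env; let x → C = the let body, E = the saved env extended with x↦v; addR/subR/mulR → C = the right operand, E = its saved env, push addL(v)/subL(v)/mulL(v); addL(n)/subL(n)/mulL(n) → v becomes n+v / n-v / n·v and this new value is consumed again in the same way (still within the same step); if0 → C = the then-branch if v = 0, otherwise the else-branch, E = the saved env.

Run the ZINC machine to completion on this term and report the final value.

t=0: ⟨C=((λy. ((λx. y) y)) ((λv. -4) 6)); E=∅; A=∅; R=∅⟩
t=1: ⟨C=((λv. -4) 6); E=∅; A=∅; R=[app]⟩
t=2: ⟨C=6; E=∅; A=∅; R=[app :: app]⟩
t=3: ⟨C=(λv. -4); E=∅; A=[6]; R=[app]⟩
t=4: ⟨C=-4; E={v↦6}; A=∅; R=[app]⟩
t=5: ⟨C=(λy. ((λx. y) y)); E=∅; A=[-4]; R=∅⟩
t=6: ⟨C=((λx. y) y); E={y↦-4}; A=∅; R=∅⟩
t=7: ⟨C=y; E={y↦-4}; A=∅; R=[app]⟩
t=8: ⟨C=(λx. y); E={y↦-4}; A=[-4]; R=∅⟩
t=9: ⟨C=y; E={x↦-4, y↦-4}; A=∅; R=∅⟩
→ final value -4

Answer: -4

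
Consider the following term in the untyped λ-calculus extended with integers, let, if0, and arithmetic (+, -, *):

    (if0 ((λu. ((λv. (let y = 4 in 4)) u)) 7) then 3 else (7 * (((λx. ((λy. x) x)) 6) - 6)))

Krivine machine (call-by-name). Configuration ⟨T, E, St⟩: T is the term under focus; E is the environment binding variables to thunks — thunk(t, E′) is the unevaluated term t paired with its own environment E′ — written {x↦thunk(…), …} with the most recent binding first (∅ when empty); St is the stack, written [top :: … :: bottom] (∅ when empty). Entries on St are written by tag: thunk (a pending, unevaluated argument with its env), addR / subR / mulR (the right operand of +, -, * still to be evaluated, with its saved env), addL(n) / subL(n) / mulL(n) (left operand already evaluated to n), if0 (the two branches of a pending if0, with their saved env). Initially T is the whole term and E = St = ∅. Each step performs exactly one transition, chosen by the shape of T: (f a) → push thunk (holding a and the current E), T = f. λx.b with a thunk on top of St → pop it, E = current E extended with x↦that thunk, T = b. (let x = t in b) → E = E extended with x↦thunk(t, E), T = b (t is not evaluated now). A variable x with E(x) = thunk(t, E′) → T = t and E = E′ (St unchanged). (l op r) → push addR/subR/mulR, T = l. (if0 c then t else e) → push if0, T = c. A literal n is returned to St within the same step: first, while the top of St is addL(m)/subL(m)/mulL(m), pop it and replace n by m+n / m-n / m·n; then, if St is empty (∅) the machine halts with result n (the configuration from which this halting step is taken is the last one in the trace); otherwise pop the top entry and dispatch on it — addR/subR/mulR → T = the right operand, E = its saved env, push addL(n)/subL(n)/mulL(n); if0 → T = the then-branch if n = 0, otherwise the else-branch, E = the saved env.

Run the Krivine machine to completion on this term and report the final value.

step 0: [T=(if0 ((λu. ((λv. (let y = 4 in 4)) u)) 7) then 3 else (7 * (((λx. ((λy. x) x)) 6) - 6))) | E=∅ | St=∅]
step 1: [T=((λu. ((λv. (let y = 4 in 4)) u)) 7) | E=∅ | St=[if0]]
step 2: [T=(λu. ((λv. (let y = 4 in 4)) u)) | E=∅ | St=[thunk :: if0]]
step 3: [T=((λv. (let y = 4 in 4)) u) | E={u↦thunk(7, ∅)} | St=[if0]]
step 4: [T=(λv. (let y = 4 in 4)) | E={u↦thunk(7, ∅)} | St=[thunk :: if0]]
step 5: [T=(let y = 4 in 4) | E={v↦thunk(u, {u↦thunk(7, ∅)}), u↦thunk(7, ∅)} | St=[if0]]
step 6: [T=4 | E={y↦thunk(4, {v↦thunk(u, {u↦thunk(7, ∅)}), u↦thunk(7, ∅)}), v↦thunk(u, {u↦thunk(7, ∅)}), u↦thunk(7, ∅)} | St=[if0]]
step 7: [T=(7 * (((λx. ((λy. x) x)) 6) - 6)) | E=∅ | St=∅]
step 8: [T=7 | E=∅ | St=[mulR]]
step 9: [T=(((λx. ((λy. x) x)) 6) - 6) | E=∅ | St=[mulL(7)]]
step 10: [T=((λx. ((λy. x) x)) 6) | E=∅ | St=[subR :: mulL(7)]]
step 11: [T=(λx. ((λy. x) x)) | E=∅ | St=[thunk :: subR :: mulL(7)]]
step 12: [T=((λy. x) x) | E={x↦thunk(6, ∅)} | St=[subR :: mulL(7)]]
step 13: [T=(λy. x) | E={x↦thunk(6, ∅)} | St=[thunk :: subR :: mulL(7)]]
step 14: [T=x | E={y↦thunk(x, {x↦thunk(6, ∅)}), x↦thunk(6, ∅)} | St=[subR :: mulL(7)]]
step 15: [T=6 | E=∅ | St=[subR :: mulL(7)]]
step 16: [T=6 | E=∅ | St=[subL(6) :: mulL(7)]]
→ final value 0

Answer: 0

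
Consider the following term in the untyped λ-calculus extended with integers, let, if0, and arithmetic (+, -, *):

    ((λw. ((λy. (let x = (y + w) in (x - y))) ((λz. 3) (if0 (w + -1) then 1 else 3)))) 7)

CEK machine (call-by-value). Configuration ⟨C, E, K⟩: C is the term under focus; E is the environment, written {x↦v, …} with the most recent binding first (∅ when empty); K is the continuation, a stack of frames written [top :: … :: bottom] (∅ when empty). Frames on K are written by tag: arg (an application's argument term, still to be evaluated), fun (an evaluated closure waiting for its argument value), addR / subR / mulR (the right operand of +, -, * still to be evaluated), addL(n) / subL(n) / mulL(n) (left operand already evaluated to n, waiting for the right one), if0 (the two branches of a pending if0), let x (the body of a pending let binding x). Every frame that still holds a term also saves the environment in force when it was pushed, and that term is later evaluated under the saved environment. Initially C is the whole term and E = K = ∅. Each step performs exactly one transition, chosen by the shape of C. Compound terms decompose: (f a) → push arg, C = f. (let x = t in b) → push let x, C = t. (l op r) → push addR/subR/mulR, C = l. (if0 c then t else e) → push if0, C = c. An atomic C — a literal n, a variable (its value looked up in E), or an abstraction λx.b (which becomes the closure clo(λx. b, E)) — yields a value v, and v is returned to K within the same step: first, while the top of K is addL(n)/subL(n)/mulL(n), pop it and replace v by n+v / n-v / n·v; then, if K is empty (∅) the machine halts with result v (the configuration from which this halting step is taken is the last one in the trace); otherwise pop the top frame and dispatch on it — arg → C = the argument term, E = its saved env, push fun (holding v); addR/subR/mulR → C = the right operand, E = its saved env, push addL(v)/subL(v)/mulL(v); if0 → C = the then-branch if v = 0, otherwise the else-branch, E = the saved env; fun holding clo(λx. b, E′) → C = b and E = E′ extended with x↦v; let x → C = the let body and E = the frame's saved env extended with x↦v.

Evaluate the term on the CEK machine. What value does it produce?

Answer: 7

Derivation:
0. [C=((λw. ((λy. (let x = (y + w) in (x - y))) ((λz. 3) (if0 (w + -1) then 1 else 3)))) 7) | E=∅ | K=∅]
1. [C=(λw. ((λy. (let x = (y + w) in (x - y))) ((λz. 3) (if0 (w + -1) then 1 else 3)))) | E=∅ | K=[arg]]
2. [C=7 | E=∅ | K=[fun]]
3. [C=((λy. (let x = (y + w) in (x - y))) ((λz. 3) (if0 (w + -1) then 1 else 3))) | E={w↦7} | K=∅]
4. [C=(λy. (let x = (y + w) in (x - y))) | E={w↦7} | K=[arg]]
5. [C=((λz. 3) (if0 (w + -1) then 1 else 3)) | E={w↦7} | K=[fun]]
6. [C=(λz. 3) | E={w↦7} | K=[arg :: fun]]
7. [C=(if0 (w + -1) then 1 else 3) | E={w↦7} | K=[fun :: fun]]
8. [C=(w + -1) | E={w↦7} | K=[if0 :: fun :: fun]]
9. [C=w | E={w↦7} | K=[addR :: if0 :: fun :: fun]]
10. [C=-1 | E={w↦7} | K=[addL(7) :: if0 :: fun :: fun]]
11. [C=3 | E={w↦7} | K=[fun :: fun]]
12. [C=3 | E={z↦3, w↦7} | K=[fun]]
13. [C=(let x = (y + w) in (x - y)) | E={y↦3, w↦7} | K=∅]
14. [C=(y + w) | E={y↦3, w↦7} | K=[let x]]
15. [C=y | E={y↦3, w↦7} | K=[addR :: let x]]
16. [C=w | E={y↦3, w↦7} | K=[addL(3) :: let x]]
17. [C=(x - y) | E={x↦10, y↦3, w↦7} | K=∅]
18. [C=x | E={x↦10, y↦3, w↦7} | K=[subR]]
19. [C=y | E={x↦10, y↦3, w↦7} | K=[subL(10)]]
→ final value 7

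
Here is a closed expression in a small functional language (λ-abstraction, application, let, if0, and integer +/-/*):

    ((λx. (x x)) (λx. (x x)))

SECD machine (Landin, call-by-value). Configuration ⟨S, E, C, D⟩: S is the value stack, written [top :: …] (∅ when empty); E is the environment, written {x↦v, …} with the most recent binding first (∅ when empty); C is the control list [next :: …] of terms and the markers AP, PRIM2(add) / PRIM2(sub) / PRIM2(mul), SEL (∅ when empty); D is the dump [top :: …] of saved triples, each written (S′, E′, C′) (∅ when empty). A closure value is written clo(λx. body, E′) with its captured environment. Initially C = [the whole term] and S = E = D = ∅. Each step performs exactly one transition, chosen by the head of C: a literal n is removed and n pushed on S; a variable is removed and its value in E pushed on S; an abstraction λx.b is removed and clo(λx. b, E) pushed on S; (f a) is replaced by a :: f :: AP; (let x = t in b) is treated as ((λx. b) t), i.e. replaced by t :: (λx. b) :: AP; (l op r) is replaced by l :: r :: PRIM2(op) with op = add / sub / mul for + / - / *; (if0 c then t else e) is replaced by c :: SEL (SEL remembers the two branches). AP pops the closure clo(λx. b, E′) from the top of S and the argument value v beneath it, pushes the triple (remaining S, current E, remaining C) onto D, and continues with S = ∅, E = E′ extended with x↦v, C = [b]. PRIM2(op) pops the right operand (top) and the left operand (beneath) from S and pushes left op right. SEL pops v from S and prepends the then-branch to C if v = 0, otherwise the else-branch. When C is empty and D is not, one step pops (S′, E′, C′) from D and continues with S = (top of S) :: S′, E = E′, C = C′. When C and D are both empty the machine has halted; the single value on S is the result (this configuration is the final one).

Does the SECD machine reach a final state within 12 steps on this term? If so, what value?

Answer: DIVERGES (no final state within 12 steps)

Execution trace:
step 0: <S=∅, E=∅, C=[((λx. (x x)) (λx. (x x)))], D=∅>
step 1: <S=∅, E=∅, C=[(λx. (x x)) :: (λx. (x x)) :: AP], D=∅>
step 2: <S=[clo(λx. (x x), ∅)], E=∅, C=[(λx. (x x)) :: AP], D=∅>
step 3: <S=[clo(λx. (x x), ∅) :: clo(λx. (x x), ∅)], E=∅, C=[AP], D=∅>
step 4: <S=∅, E={x↦clo(λx. (x x), ∅)}, C=[(x x)], D=[(∅, ∅, ∅)]>
step 5: <S=∅, E={x↦clo(λx. (x x), ∅)}, C=[x :: x :: AP], D=[(∅, ∅, ∅)]>
step 6: <S=[clo(λx. (x x), ∅)], E={x↦clo(λx. (x x), ∅)}, C=[x :: AP], D=[(∅, ∅, ∅)]>
step 7: <S=[clo(λx. (x x), ∅) :: clo(λx. (x x), ∅)], E={x↦clo(λx. (x x), ∅)}, C=[AP], D=[(∅, ∅, ∅)]>
step 8: <S=∅, E={x↦clo(λx. (x x), ∅)}, C=[(x x)], D=[(∅, {x↦clo(λx. (x x), ∅)}, ∅) :: (∅, ∅, ∅)]>
step 9: <S=∅, E={x↦clo(λx. (x x), ∅)}, C=[x :: x :: AP], D=[(∅, {x↦clo(λx. (x x), ∅)}, ∅) :: (∅, ∅, ∅)]>
step 10: <S=[clo(λx. (x x), ∅)], E={x↦clo(λx. (x x), ∅)}, C=[x :: AP], D=[(∅, {x↦clo(λx. (x x), ∅)}, ∅) :: (∅, ∅, ∅)]>
step 11: <S=[clo(λx. (x x), ∅) :: clo(λx. (x x), ∅)], E={x↦clo(λx. (x x), ∅)}, C=[AP], D=[(∅, {x↦clo(λx. (x x), ∅)}, ∅) :: (∅, ∅, ∅)]>
step 12: <S=∅, E={x↦clo(λx. (x x), ∅)}, C=[(x x)], D=[(∅, {x↦clo(λx. (x x), ∅)}, ∅) :: (∅, {x↦clo(λx. (x x), ∅)}, ∅) :: (∅, ∅, ∅)]>
→ 12 transitions taken and the configuration is still not final: no result within 12 steps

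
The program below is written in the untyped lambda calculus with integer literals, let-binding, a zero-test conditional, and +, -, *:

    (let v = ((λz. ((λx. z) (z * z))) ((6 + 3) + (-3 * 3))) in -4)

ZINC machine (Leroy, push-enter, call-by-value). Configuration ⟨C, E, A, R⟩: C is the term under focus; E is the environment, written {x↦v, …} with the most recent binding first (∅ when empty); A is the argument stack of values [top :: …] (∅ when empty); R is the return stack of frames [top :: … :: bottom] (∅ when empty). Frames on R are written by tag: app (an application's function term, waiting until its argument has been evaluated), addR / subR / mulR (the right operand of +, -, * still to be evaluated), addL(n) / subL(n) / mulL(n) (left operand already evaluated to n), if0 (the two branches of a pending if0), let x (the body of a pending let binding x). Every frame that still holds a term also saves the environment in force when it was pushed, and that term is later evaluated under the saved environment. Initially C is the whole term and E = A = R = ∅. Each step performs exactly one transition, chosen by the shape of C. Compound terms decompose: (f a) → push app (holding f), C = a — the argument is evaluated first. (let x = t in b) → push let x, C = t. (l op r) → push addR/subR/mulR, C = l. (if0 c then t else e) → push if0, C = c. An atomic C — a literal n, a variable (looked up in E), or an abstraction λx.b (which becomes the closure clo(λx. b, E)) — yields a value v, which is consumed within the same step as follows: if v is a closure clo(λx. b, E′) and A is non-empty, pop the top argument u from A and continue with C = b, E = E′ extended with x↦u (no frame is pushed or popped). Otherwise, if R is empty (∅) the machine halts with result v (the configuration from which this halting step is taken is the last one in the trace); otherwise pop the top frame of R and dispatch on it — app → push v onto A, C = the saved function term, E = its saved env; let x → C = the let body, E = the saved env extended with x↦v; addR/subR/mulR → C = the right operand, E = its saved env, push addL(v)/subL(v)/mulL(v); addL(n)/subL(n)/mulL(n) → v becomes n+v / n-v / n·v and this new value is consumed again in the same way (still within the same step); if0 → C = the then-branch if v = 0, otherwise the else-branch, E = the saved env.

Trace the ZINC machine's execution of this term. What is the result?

Answer: -4

Machine steps:
t=0: [C=(let v = ((λz. ((λx. z) (z * z))) ((6 + 3) + (-3 * 3))) in -4) | E=∅ | A=∅ | R=∅]
t=1: [C=((λz. ((λx. z) (z * z))) ((6 + 3) + (-3 * 3))) | E=∅ | A=∅ | R=[let v]]
t=2: [C=((6 + 3) + (-3 * 3)) | E=∅ | A=∅ | R=[app :: let v]]
t=3: [C=(6 + 3) | E=∅ | A=∅ | R=[addR :: app :: let v]]
t=4: [C=6 | E=∅ | A=∅ | R=[addR :: addR :: app :: let v]]
t=5: [C=3 | E=∅ | A=∅ | R=[addL(6) :: addR :: app :: let v]]
t=6: [C=(-3 * 3) | E=∅ | A=∅ | R=[addL(9) :: app :: let v]]
t=7: [C=-3 | E=∅ | A=∅ | R=[mulR :: addL(9) :: app :: let v]]
t=8: [C=3 | E=∅ | A=∅ | R=[mulL(-3) :: addL(9) :: app :: let v]]
t=9: [C=(λz. ((λx. z) (z * z))) | E=∅ | A=[0] | R=[let v]]
t=10: [C=((λx. z) (z * z)) | E={z↦0} | A=∅ | R=[let v]]
t=11: [C=(z * z) | E={z↦0} | A=∅ | R=[app :: let v]]
t=12: [C=z | E={z↦0} | A=∅ | R=[mulR :: app :: let v]]
t=13: [C=z | E={z↦0} | A=∅ | R=[mulL(0) :: app :: let v]]
t=14: [C=(λx. z) | E={z↦0} | A=[0] | R=[let v]]
t=15: [C=z | E={x↦0, z↦0} | A=∅ | R=[let v]]
t=16: [C=-4 | E={v↦0} | A=∅ | R=∅]
→ final value -4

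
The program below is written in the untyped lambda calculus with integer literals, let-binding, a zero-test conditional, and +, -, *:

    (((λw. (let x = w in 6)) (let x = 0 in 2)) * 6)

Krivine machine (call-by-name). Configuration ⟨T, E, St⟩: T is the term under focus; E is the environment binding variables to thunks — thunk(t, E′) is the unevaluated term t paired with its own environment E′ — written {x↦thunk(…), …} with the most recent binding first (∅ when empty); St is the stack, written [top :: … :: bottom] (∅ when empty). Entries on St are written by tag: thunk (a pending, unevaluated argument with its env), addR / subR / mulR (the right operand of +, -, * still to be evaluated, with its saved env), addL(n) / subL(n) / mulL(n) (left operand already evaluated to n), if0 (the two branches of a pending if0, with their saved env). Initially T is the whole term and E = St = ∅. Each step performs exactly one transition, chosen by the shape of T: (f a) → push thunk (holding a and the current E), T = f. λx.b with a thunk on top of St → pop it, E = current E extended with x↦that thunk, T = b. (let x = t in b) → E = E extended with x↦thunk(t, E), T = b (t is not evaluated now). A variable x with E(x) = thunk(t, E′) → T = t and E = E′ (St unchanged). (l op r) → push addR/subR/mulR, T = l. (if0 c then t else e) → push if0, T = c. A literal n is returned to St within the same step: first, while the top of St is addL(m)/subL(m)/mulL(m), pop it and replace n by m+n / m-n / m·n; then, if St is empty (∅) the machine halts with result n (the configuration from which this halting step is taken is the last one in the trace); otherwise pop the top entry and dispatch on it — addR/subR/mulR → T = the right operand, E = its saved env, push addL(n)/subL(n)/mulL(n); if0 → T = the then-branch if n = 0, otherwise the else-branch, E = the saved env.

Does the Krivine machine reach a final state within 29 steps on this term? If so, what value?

Answer: 36

Derivation:
t=0: ⟨T=(((λw. (let x = w in 6)) (let x = 0 in 2)) * 6); E=∅; St=∅⟩
t=1: ⟨T=((λw. (let x = w in 6)) (let x = 0 in 2)); E=∅; St=[mulR]⟩
t=2: ⟨T=(λw. (let x = w in 6)); E=∅; St=[thunk :: mulR]⟩
t=3: ⟨T=(let x = w in 6); E={w↦thunk((let x = 0 in 2), ∅)}; St=[mulR]⟩
t=4: ⟨T=6; E={x↦thunk(w, {w↦thunk((let x = 0 in 2), ∅)}), w↦thunk((let x = 0 in 2), ∅)}; St=[mulR]⟩
t=5: ⟨T=6; E=∅; St=[mulL(6)]⟩
→ final value 36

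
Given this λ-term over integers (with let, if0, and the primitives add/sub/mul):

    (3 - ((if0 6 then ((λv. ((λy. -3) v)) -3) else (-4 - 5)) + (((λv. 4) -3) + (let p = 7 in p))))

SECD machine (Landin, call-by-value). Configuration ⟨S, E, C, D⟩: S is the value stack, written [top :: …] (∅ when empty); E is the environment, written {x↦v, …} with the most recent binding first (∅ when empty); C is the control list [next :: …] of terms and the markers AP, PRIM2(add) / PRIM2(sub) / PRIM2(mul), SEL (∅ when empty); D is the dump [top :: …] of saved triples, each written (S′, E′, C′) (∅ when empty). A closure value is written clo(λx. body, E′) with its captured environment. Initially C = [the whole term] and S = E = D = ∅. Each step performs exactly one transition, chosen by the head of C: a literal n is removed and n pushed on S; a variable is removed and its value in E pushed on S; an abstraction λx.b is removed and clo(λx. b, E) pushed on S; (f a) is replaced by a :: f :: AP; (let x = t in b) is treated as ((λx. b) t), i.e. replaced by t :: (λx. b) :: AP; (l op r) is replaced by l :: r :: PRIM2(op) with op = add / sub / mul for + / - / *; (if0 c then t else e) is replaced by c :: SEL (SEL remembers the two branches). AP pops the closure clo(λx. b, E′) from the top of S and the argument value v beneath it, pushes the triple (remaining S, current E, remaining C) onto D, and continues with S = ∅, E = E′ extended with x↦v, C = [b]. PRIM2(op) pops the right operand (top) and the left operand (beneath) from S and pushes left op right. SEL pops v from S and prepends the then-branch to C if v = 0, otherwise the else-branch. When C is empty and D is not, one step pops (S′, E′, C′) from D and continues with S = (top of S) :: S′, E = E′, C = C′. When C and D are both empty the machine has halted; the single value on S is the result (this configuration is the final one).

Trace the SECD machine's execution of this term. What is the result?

Answer: 1

Execution trace:
0. [S=∅ | E=∅ | C=[(3 - ((if0 6 then ((λv. ((λy. -3) v)) -3) else (-4 - 5)) + (((λv. 4) -3) + (let p = 7 in p))))] | D=∅]
1. [S=∅ | E=∅ | C=[3 :: ((if0 6 then ((λv. ((λy. -3) v)) -3) else (-4 - 5)) + (((λv. 4) -3) + (let p = 7 in p))) :: PRIM2(sub)] | D=∅]
2. [S=[3] | E=∅ | C=[((if0 6 then ((λv. ((λy. -3) v)) -3) else (-4 - 5)) + (((λv. 4) -3) + (let p = 7 in p))) :: PRIM2(sub)] | D=∅]
3. [S=[3] | E=∅ | C=[(if0 6 then ((λv. ((λy. -3) v)) -3) else (-4 - 5)) :: (((λv. 4) -3) + (let p = 7 in p)) :: PRIM2(add) :: PRIM2(sub)] | D=∅]
4. [S=[3] | E=∅ | C=[6 :: SEL :: (((λv. 4) -3) + (let p = 7 in p)) :: PRIM2(add) :: PRIM2(sub)] | D=∅]
5. [S=[6 :: 3] | E=∅ | C=[SEL :: (((λv. 4) -3) + (let p = 7 in p)) :: PRIM2(add) :: PRIM2(sub)] | D=∅]
6. [S=[3] | E=∅ | C=[(-4 - 5) :: (((λv. 4) -3) + (let p = 7 in p)) :: PRIM2(add) :: PRIM2(sub)] | D=∅]
7. [S=[3] | E=∅ | C=[-4 :: 5 :: PRIM2(sub) :: (((λv. 4) -3) + (let p = 7 in p)) :: PRIM2(add) :: PRIM2(sub)] | D=∅]
8. [S=[-4 :: 3] | E=∅ | C=[5 :: PRIM2(sub) :: (((λv. 4) -3) + (let p = 7 in p)) :: PRIM2(add) :: PRIM2(sub)] | D=∅]
9. [S=[5 :: -4 :: 3] | E=∅ | C=[PRIM2(sub) :: (((λv. 4) -3) + (let p = 7 in p)) :: PRIM2(add) :: PRIM2(sub)] | D=∅]
10. [S=[-9 :: 3] | E=∅ | C=[(((λv. 4) -3) + (let p = 7 in p)) :: PRIM2(add) :: PRIM2(sub)] | D=∅]
11. [S=[-9 :: 3] | E=∅ | C=[((λv. 4) -3) :: (let p = 7 in p) :: PRIM2(add) :: PRIM2(add) :: PRIM2(sub)] | D=∅]
12. [S=[-9 :: 3] | E=∅ | C=[-3 :: (λv. 4) :: AP :: (let p = 7 in p) :: PRIM2(add) :: PRIM2(add) :: PRIM2(sub)] | D=∅]
13. [S=[-3 :: -9 :: 3] | E=∅ | C=[(λv. 4) :: AP :: (let p = 7 in p) :: PRIM2(add) :: PRIM2(add) :: PRIM2(sub)] | D=∅]
14. [S=[clo(λv. 4, ∅) :: -3 :: -9 :: 3] | E=∅ | C=[AP :: (let p = 7 in p) :: PRIM2(add) :: PRIM2(add) :: PRIM2(sub)] | D=∅]
15. [S=∅ | E={v↦-3} | C=[4] | D=[([-9 :: 3], ∅, [(let p = 7 in p) :: PRIM2(add) :: PRIM2(add) :: PRIM2(sub)])]]
16. [S=[4] | E={v↦-3} | C=∅ | D=[([-9 :: 3], ∅, [(let p = 7 in p) :: PRIM2(add) :: PRIM2(add) :: PRIM2(sub)])]]
17. [S=[4 :: -9 :: 3] | E=∅ | C=[(let p = 7 in p) :: PRIM2(add) :: PRIM2(add) :: PRIM2(sub)] | D=∅]
18. [S=[4 :: -9 :: 3] | E=∅ | C=[7 :: (λp. p) :: AP :: PRIM2(add) :: PRIM2(add) :: PRIM2(sub)] | D=∅]
19. [S=[7 :: 4 :: -9 :: 3] | E=∅ | C=[(λp. p) :: AP :: PRIM2(add) :: PRIM2(add) :: PRIM2(sub)] | D=∅]
20. [S=[clo(λp. p, ∅) :: 7 :: 4 :: -9 :: 3] | E=∅ | C=[AP :: PRIM2(add) :: PRIM2(add) :: PRIM2(sub)] | D=∅]
21. [S=∅ | E={p↦7} | C=[p] | D=[([4 :: -9 :: 3], ∅, [PRIM2(add) :: PRIM2(add) :: PRIM2(sub)])]]
22. [S=[7] | E={p↦7} | C=∅ | D=[([4 :: -9 :: 3], ∅, [PRIM2(add) :: PRIM2(add) :: PRIM2(sub)])]]
23. [S=[7 :: 4 :: -9 :: 3] | E=∅ | C=[PRIM2(add) :: PRIM2(add) :: PRIM2(sub)] | D=∅]
24. [S=[11 :: -9 :: 3] | E=∅ | C=[PRIM2(add) :: PRIM2(sub)] | D=∅]
25. [S=[2 :: 3] | E=∅ | C=[PRIM2(sub)] | D=∅]
26. [S=[1] | E=∅ | C=∅ | D=∅]
→ final value 1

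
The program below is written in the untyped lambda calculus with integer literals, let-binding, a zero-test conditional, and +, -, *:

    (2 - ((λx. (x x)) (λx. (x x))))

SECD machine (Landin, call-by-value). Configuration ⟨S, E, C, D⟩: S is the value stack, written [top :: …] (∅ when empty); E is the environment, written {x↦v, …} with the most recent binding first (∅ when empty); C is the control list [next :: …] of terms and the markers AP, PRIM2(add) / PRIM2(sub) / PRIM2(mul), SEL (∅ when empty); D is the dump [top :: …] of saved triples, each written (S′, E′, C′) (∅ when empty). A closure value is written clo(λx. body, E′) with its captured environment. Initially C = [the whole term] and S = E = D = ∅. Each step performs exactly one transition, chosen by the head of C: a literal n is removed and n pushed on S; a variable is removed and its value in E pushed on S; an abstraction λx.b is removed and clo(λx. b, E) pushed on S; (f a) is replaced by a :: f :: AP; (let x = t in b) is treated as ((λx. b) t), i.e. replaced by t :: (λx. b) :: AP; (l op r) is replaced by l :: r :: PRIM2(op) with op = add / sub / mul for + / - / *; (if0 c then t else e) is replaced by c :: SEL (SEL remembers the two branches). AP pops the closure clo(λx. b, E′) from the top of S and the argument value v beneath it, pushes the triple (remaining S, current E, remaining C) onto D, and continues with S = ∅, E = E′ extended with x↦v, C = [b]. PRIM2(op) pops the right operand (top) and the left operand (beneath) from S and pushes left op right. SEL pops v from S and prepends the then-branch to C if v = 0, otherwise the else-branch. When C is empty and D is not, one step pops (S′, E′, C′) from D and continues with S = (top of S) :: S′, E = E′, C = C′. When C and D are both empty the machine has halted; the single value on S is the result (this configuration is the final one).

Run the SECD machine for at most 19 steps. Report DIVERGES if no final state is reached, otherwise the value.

Answer: DIVERGES (no final state within 19 steps)

Machine steps:
0. <S=∅, E=∅, C=[(2 - ((λx. (x x)) (λx. (x x))))], D=∅>
1. <S=∅, E=∅, C=[2 :: ((λx. (x x)) (λx. (x x))) :: PRIM2(sub)], D=∅>
2. <S=[2], E=∅, C=[((λx. (x x)) (λx. (x x))) :: PRIM2(sub)], D=∅>
3. <S=[2], E=∅, C=[(λx. (x x)) :: (λx. (x x)) :: AP :: PRIM2(sub)], D=∅>
4. <S=[clo(λx. (x x), ∅) :: 2], E=∅, C=[(λx. (x x)) :: AP :: PRIM2(sub)], D=∅>
5. <S=[clo(λx. (x x), ∅) :: clo(λx. (x x), ∅) :: 2], E=∅, C=[AP :: PRIM2(sub)], D=∅>
6. <S=∅, E={x↦clo(λx. (x x), ∅)}, C=[(x x)], D=[([2], ∅, [PRIM2(sub)])]>
7. <S=∅, E={x↦clo(λx. (x x), ∅)}, C=[x :: x :: AP], D=[([2], ∅, [PRIM2(sub)])]>
8. <S=[clo(λx. (x x), ∅)], E={x↦clo(λx. (x x), ∅)}, C=[x :: AP], D=[([2], ∅, [PRIM2(sub)])]>
9. <S=[clo(λx. (x x), ∅) :: clo(λx. (x x), ∅)], E={x↦clo(λx. (x x), ∅)}, C=[AP], D=[([2], ∅, [PRIM2(sub)])]>
10. <S=∅, E={x↦clo(λx. (x x), ∅)}, C=[(x x)], D=[(∅, {x↦clo(λx. (x x), ∅)}, ∅) :: ([2], ∅, [PRIM2(sub)])]>
11. <S=∅, E={x↦clo(λx. (x x), ∅)}, C=[x :: x :: AP], D=[(∅, {x↦clo(λx. (x x), ∅)}, ∅) :: ([2], ∅, [PRIM2(sub)])]>
12. <S=[clo(λx. (x x), ∅)], E={x↦clo(λx. (x x), ∅)}, C=[x :: AP], D=[(∅, {x↦clo(λx. (x x), ∅)}, ∅) :: ([2], ∅, [PRIM2(sub)])]>
13. <S=[clo(λx. (x x), ∅) :: clo(λx. (x x), ∅)], E={x↦clo(λx. (x x), ∅)}, C=[AP], D=[(∅, {x↦clo(λx. (x x), ∅)}, ∅) :: ([2], ∅, [PRIM2(sub)])]>
14. <S=∅, E={x↦clo(λx. (x x), ∅)}, C=[(x x)], D=[(∅, {x↦clo(λx. (x x), ∅)}, ∅) :: (∅, {x↦clo(λx. (x x), ∅)}, ∅) :: ([2], ∅, [PRIM2(sub)])]>
15. <S=∅, E={x↦clo(λx. (x x), ∅)}, C=[x :: x :: AP], D=[(∅, {x↦clo(λx. (x x), ∅)}, ∅) :: (∅, {x↦clo(λx. (x x), ∅)}, ∅) :: ([2], ∅, [PRIM2(sub)])]>
16. <S=[clo(λx. (x x), ∅)], E={x↦clo(λx. (x x), ∅)}, C=[x :: AP], D=[(∅, {x↦clo(λx. (x x), ∅)}, ∅) :: (∅, {x↦clo(λx. (x x), ∅)}, ∅) :: ([2], ∅, [PRIM2(sub)])]>
17. <S=[clo(λx. (x x), ∅) :: clo(λx. (x x), ∅)], E={x↦clo(λx. (x x), ∅)}, C=[AP], D=[(∅, {x↦clo(λx. (x x), ∅)}, ∅) :: (∅, {x↦clo(λx. (x x), ∅)}, ∅) :: ([2], ∅, [PRIM2(sub)])]>
18. <S=∅, E={x↦clo(λx. (x x), ∅)}, C=[(x x)], D=[(∅, {x↦clo(λx. (x x), ∅)}, ∅) :: (∅, {x↦clo(λx. (x x), ∅)}, ∅) :: (∅, {x↦clo(λx. (x x), ∅)}, ∅) :: ([2], ∅, [PRIM2(sub)])]>
19. <S=∅, E={x↦clo(λx. (x x), ∅)}, C=[x :: x :: AP], D=[(∅, {x↦clo(λx. (x x), ∅)}, ∅) :: (∅, {x↦clo(λx. (x x), ∅)}, ∅) :: (∅, {x↦clo(λx. (x x), ∅)}, ∅) :: ([2], ∅, [PRIM2(sub)])]>
→ 19 transitions taken and the configuration is still not final: no result within 19 steps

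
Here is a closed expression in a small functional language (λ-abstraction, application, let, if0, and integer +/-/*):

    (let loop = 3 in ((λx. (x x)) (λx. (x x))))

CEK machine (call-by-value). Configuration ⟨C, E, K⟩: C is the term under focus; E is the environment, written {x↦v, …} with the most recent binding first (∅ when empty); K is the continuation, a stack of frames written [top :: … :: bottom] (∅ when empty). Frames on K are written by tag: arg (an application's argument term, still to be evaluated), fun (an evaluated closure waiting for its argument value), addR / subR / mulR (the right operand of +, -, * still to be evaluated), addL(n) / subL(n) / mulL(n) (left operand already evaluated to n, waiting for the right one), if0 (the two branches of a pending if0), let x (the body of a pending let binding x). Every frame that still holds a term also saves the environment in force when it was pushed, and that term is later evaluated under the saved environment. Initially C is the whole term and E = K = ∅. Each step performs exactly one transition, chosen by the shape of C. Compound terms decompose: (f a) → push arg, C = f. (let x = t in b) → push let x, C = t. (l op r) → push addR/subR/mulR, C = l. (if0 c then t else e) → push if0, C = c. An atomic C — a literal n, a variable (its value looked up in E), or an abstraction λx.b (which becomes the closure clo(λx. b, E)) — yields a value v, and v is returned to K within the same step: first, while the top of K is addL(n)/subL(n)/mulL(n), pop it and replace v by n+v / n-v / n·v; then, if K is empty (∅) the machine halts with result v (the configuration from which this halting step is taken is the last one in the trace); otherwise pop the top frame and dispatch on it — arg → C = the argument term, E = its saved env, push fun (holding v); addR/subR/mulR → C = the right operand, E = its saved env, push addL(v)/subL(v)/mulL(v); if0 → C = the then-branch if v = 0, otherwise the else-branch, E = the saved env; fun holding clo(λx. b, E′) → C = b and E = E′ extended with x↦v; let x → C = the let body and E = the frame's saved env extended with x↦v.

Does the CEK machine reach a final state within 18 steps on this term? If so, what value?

Answer: DIVERGES (no final state within 18 steps)

Machine steps:
t=0: [C=(let loop = 3 in ((λx. (x x)) (λx. (x x)))) | E=∅ | K=∅]
t=1: [C=3 | E=∅ | K=[let loop]]
t=2: [C=((λx. (x x)) (λx. (x x))) | E={loop↦3} | K=∅]
t=3: [C=(λx. (x x)) | E={loop↦3} | K=[arg]]
t=4: [C=(λx. (x x)) | E={loop↦3} | K=[fun]]
t=5: [C=(x x) | E={x↦clo(λx. (x x), {loop↦3}), loop↦3} | K=∅]
t=6: [C=x | E={x↦clo(λx. (x x), {loop↦3}), loop↦3} | K=[arg]]
t=7: [C=x | E={x↦clo(λx. (x x), {loop↦3}), loop↦3} | K=[fun]]
… configuration repeats with period 3 (steps 5–7 recur indefinitely) …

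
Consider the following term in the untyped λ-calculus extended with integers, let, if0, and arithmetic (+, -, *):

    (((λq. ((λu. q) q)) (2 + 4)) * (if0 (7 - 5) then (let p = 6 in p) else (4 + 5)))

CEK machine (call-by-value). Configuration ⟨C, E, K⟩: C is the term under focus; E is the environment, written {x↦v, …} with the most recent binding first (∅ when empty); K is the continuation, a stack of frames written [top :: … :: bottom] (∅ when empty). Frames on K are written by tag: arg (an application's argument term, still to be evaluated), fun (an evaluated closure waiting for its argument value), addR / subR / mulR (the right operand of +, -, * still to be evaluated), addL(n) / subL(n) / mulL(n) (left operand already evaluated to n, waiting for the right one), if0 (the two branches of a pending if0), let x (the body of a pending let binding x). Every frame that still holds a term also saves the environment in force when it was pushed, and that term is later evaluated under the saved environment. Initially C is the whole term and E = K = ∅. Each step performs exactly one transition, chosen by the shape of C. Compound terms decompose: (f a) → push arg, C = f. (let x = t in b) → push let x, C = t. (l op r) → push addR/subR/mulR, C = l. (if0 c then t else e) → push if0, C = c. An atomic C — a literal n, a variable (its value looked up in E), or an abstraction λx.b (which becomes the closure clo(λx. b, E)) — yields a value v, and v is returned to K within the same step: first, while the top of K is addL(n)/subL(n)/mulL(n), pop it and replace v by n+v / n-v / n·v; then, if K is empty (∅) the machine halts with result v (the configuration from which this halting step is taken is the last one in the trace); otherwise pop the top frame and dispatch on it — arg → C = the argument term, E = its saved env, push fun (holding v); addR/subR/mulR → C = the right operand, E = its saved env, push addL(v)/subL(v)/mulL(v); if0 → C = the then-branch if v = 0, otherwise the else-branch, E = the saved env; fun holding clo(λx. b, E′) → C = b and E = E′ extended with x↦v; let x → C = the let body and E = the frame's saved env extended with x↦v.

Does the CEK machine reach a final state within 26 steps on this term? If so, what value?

Answer: 54

Derivation:
t=0: ⟨C=(((λq. ((λu. q) q)) (2 + 4)) * (if0 (7 - 5) then (let p = 6 in p) else (4 + 5))); E=∅; K=∅⟩
t=1: ⟨C=((λq. ((λu. q) q)) (2 + 4)); E=∅; K=[mulR]⟩
t=2: ⟨C=(λq. ((λu. q) q)); E=∅; K=[arg :: mulR]⟩
t=3: ⟨C=(2 + 4); E=∅; K=[fun :: mulR]⟩
t=4: ⟨C=2; E=∅; K=[addR :: fun :: mulR]⟩
t=5: ⟨C=4; E=∅; K=[addL(2) :: fun :: mulR]⟩
t=6: ⟨C=((λu. q) q); E={q↦6}; K=[mulR]⟩
t=7: ⟨C=(λu. q); E={q↦6}; K=[arg :: mulR]⟩
t=8: ⟨C=q; E={q↦6}; K=[fun :: mulR]⟩
t=9: ⟨C=q; E={u↦6, q↦6}; K=[mulR]⟩
t=10: ⟨C=(if0 (7 - 5) then (let p = 6 in p) else (4 + 5)); E=∅; K=[mulL(6)]⟩
t=11: ⟨C=(7 - 5); E=∅; K=[if0 :: mulL(6)]⟩
t=12: ⟨C=7; E=∅; K=[subR :: if0 :: mulL(6)]⟩
t=13: ⟨C=5; E=∅; K=[subL(7) :: if0 :: mulL(6)]⟩
t=14: ⟨C=(4 + 5); E=∅; K=[mulL(6)]⟩
t=15: ⟨C=4; E=∅; K=[addR :: mulL(6)]⟩
t=16: ⟨C=5; E=∅; K=[addL(4) :: mulL(6)]⟩
→ final value 54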